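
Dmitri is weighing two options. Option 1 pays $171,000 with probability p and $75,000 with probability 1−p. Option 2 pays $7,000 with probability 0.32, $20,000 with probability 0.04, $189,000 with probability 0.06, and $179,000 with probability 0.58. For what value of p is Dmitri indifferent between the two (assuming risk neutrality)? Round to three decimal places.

EV(Option 2) = 0.32 × 7000 + 0.04 × 20000 + 0.06 × 189000 + 0.58 × 179000 = 2240 + 800 + 11340 + 103820 = 118200
p·171000 + (1−p)·75000 = 118200
96000p + 75000 = 118200
p = (118200 − 75000) / 96000

p = 0.450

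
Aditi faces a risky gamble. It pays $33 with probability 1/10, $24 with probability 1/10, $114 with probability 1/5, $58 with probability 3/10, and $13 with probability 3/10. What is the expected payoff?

EV = 1/10 × 33 + 1/10 × 24 + 1/5 × 114 + 3/10 × 58 + 3/10 × 13 = 3.3 + 2.4 + 22.8 + 17.4 + 3.9 = 49.8

$49.80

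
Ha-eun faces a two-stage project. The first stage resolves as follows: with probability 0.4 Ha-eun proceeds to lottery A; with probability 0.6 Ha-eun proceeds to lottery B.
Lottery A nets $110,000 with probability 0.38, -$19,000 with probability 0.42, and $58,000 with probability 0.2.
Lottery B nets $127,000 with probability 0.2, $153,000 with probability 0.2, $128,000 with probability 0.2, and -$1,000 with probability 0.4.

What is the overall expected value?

$66,888

EV(A) = 0.38 × 110000 + 0.42 × (-19000) + 0.2 × 58000 = 41800 − 7980 + 11600 = 45420
EV(B) = 0.2 × 127000 + 0.2 × 153000 + 0.2 × 128000 + 0.4 × (-1000) = 25400 + 30600 + 25600 − 400 = 81200
Overall = 0.4 × 45420 + 0.6 × 81200 = 18168 + 48720 = 66888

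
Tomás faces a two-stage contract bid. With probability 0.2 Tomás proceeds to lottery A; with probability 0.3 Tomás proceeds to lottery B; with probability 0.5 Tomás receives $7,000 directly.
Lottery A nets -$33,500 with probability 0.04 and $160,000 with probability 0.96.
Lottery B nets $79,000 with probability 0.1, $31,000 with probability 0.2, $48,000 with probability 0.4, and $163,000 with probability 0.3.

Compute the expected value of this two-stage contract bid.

EV(A) = 0.04 × (-33500) + 0.96 × 160000 = -1340 + 153600 = 152260
EV(B) = 0.1 × 79000 + 0.2 × 31000 + 0.4 × 48000 + 0.3 × 163000 = 7900 + 6200 + 19200 + 48900 = 82200
Branch C: 7000 (certain)
Overall = 0.2 × 152260 + 0.3 × 82200 + 0.5 × 7000 = 30452 + 24660 + 3500 = 58612

$58,612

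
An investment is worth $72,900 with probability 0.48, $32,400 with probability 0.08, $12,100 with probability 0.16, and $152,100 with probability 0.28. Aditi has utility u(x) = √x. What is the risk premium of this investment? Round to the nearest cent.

$8,775.36

E[u] = 0.48·√72900 + 0.08·√32400 + 0.16·√12100 + 0.28·√152100 = 0.48·270 + 0.08·180 + 0.16·110 + 0.28·390 = 270.8
CE = (270.8)² = 73332.64
Risk premium = EV − CE = 82108 − 73332.64 = 8775.36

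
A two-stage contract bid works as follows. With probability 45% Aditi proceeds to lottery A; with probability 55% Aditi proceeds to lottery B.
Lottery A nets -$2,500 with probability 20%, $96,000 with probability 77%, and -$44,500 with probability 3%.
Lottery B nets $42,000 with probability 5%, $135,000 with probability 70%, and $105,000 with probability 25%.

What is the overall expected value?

EV(A) = 0.2 × (-2500) + 0.77 × 96000 + 0.03 × (-44500) = -500 + 73920 − 1335 = 72085
EV(B) = 0.05 × 42000 + 0.7 × 135000 + 0.25 × 105000 = 2100 + 94500 + 26250 = 122850
Overall = 0.45 × 72085 + 0.55 × 122850 = 32438.25 + 67567.5 = 100005.75

$100,005.75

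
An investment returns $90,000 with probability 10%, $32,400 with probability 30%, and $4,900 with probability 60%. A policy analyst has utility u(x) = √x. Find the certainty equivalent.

E[u] = 0.1·√90000 + 0.3·√32400 + 0.6·√4900 = 0.1·300 + 0.3·180 + 0.6·70 = 126
CE = (126)² = 15876

$15,876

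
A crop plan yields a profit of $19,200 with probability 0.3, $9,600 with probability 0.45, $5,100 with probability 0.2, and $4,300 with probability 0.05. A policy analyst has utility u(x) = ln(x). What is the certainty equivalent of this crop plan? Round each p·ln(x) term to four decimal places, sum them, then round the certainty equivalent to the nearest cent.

$10,004.60

E[u] = 0.3·ln(19200) + 0.45·ln(9600) + 0.2·ln(5100) + 0.05·ln(4300) = 2.9588 + 4.1263 + 1.7074 + 0.4183 = 9.2108
CE = e^9.2108 ≈ 10004.60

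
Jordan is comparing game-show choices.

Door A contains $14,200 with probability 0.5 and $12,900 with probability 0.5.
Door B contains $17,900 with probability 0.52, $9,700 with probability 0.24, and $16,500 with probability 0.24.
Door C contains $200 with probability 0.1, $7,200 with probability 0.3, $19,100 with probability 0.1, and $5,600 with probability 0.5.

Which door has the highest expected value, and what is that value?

Door B ($15,596)

Door A = 0.5 × 14200 + 0.5 × 12900 = 7100 + 6450 = 13550
Door B = 0.52 × 17900 + 0.24 × 9700 + 0.24 × 16500 = 9308 + 2328 + 3960 = 15596
Door C = 0.1 × 200 + 0.3 × 7200 + 0.1 × 19100 + 0.5 × 5600 = 20 + 2160 + 1910 + 2800 = 6890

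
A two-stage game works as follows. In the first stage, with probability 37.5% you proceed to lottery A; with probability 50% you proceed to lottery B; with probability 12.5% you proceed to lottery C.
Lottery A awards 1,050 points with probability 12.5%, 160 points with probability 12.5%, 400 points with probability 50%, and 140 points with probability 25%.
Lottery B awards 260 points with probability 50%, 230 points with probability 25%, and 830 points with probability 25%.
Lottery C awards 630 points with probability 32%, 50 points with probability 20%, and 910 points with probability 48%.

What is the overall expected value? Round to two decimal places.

EV(A) = 0.125 × 1050 + 0.125 × 160 + 0.5 × 400 + 0.25 × 140 = 131.25 + 20 + 200 + 35 = 386.25
EV(B) = 0.5 × 260 + 0.25 × 230 + 0.25 × 830 = 130 + 57.5 + 207.5 = 395
EV(C) = 0.32 × 630 + 0.2 × 50 + 0.48 × 910 = 201.6 + 10 + 436.8 = 648.4
Overall = 0.375 × 386.25 + 0.5 × 395 + 0.125 × 648.4 = 144.84375 + 197.5 + 81.05 = 423.39375

423.39 points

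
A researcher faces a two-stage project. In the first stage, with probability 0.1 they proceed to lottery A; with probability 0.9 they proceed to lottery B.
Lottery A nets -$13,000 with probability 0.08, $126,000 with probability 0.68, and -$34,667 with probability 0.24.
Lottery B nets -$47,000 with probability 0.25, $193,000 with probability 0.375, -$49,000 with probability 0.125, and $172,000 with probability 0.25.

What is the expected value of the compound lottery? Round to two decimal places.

$95,381.99

EV(A) = 0.08 × (-13000) + 0.68 × 126000 + 0.24 × (-34667) = -1040 + 85680 − 8320.08 = 76319.92
EV(B) = 0.25 × (-47000) + 0.375 × 193000 + 0.125 × (-49000) + 0.25 × 172000 = -11750 + 72375 − 6125 + 43000 = 97500
Overall = 0.1 × 76319.92 + 0.9 × 97500 = 7631.992 + 87750 = 95381.992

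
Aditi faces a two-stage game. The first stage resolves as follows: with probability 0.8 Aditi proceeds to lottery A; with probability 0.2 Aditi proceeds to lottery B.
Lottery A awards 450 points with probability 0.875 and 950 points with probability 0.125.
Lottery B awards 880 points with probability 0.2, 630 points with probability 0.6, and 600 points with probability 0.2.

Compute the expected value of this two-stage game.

EV(A) = 0.875 × 450 + 0.125 × 950 = 393.75 + 118.75 = 512.5
EV(B) = 0.2 × 880 + 0.6 × 630 + 0.2 × 600 = 176 + 378 + 120 = 674
Overall = 0.8 × 512.5 + 0.2 × 674 = 410 + 134.8 = 544.8

544.8 points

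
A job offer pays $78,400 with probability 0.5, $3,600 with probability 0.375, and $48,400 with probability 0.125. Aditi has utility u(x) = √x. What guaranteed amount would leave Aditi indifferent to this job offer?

$36,100

E[u] = 0.5·√78400 + 0.375·√3600 + 0.125·√48400 = 0.5·280 + 0.375·60 + 0.125·220 = 190
CE = (190)² = 36100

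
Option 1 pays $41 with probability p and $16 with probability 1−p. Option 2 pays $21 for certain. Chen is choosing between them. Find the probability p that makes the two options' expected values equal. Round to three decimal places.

p·41 + (1−p)·16 = 21
25p + 16 = 21
p = (21 − 16) / 25

p = 0.200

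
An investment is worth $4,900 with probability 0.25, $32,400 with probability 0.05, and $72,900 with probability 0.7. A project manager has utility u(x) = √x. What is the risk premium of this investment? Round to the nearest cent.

E[u] = 0.25·√4900 + 0.05·√32400 + 0.7·√72900 = 0.25·70 + 0.05·180 + 0.7·270 = 215.5
CE = (215.5)² = 46440.25
Risk premium = EV − CE = 53875 − 46440.25 = 7434.75

$7,434.75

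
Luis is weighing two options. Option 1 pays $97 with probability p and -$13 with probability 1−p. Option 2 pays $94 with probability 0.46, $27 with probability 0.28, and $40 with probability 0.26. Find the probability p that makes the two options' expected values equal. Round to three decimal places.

EV(Option 2) = 0.46 × 94 + 0.28 × 27 + 0.26 × 40 = 43.24 + 7.56 + 10.4 = 61.2
p·97 + (1−p)·(-13) = 61.2
110p − 13 = 61.2
p = (61.2 + 13) / 110

p = 0.675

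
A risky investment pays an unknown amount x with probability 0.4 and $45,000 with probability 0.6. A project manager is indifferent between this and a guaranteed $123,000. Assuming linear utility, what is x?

0.4·x + 0.6·45000 = 123000
0.4·x = 123000 − 27000 = 96000
x = 96000 / 0.4 = 240000

x = $240,000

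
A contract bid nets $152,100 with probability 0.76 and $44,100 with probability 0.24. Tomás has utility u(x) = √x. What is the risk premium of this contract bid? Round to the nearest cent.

$5,909.76

E[u] = 0.76·√152100 + 0.24·√44100 = 0.76·390 + 0.24·210 = 346.8
CE = (346.8)² = 120270.24
Risk premium = EV − CE = 126180 − 120270.24 = 5909.76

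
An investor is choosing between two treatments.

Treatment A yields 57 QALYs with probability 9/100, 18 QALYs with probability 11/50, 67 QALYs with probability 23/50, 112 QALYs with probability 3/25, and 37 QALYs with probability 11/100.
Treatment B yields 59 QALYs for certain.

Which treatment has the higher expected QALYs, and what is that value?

Treatment A = 9/100 × 57 + 11/50 × 18 + 23/50 × 67 + 3/25 × 112 + 11/100 × 37 = 5.13 + 3.96 + 30.82 + 13.44 + 4.07 = 57.42
Treatment B: 59 (certain)

Treatment B (59 QALYs)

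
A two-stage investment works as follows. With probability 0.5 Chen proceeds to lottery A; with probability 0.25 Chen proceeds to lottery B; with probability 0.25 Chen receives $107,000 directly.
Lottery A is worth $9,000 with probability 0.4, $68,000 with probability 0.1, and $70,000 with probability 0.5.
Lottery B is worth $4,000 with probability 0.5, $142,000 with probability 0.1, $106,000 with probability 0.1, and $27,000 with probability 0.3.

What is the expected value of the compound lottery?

EV(A) = 0.4 × 9000 + 0.1 × 68000 + 0.5 × 70000 = 3600 + 6800 + 35000 = 45400
EV(B) = 0.5 × 4000 + 0.1 × 142000 + 0.1 × 106000 + 0.3 × 27000 = 2000 + 14200 + 10600 + 8100 = 34900
Branch C: 107000 (certain)
Overall = 0.5 × 45400 + 0.25 × 34900 + 0.25 × 107000 = 22700 + 8725 + 26750 = 58175

$58,175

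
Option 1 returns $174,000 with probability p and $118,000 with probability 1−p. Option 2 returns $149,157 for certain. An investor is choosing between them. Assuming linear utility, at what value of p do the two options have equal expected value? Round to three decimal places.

p = 0.556

p·174000 + (1−p)·118000 = 149157
56000p + 118000 = 149157
p = (149157 − 118000) / 56000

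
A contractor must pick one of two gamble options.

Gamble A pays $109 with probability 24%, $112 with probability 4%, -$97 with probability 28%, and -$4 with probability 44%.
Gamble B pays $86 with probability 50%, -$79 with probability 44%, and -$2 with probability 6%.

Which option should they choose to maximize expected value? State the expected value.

Gamble A = 0.24 × 109 + 0.04 × 112 + 0.28 × (-97) + 0.44 × (-4) = 26.16 + 4.48 − 27.16 − 1.76 = 1.72
Gamble B = 0.5 × 86 + 0.44 × (-79) + 0.06 × (-2) = 43 − 34.76 − 0.12 = 8.12

Gamble B ($8.12)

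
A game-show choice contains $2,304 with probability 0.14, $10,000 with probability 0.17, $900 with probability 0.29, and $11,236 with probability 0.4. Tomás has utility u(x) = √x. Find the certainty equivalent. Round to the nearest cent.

E[u] = 0.14·√2304 + 0.17·√10000 + 0.29·√900 + 0.4·√11236 = 0.14·48 + 0.17·100 + 0.29·30 + 0.4·106 = 74.82
CE = (74.82)² = 5598.0324

$5,598.03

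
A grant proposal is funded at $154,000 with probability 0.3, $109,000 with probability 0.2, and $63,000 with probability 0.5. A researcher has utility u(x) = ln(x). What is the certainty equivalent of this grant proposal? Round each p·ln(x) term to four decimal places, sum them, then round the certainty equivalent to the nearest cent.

$91,913.21

E[u] = 0.3·ln(154000) + 0.2·ln(109000) + 0.5·ln(63000) = 3.5834 + 2.3198 + 5.5254 = 11.4286
CE = e^11.4286 ≈ 91913.21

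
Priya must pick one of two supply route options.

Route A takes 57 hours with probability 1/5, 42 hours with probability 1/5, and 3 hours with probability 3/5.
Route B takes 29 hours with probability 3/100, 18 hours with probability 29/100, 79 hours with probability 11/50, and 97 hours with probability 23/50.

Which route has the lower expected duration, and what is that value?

Route A = 1/5 × 57 + 1/5 × 42 + 3/5 × 3 = 11.4 + 8.4 + 1.8 = 21.6
Route B = 3/100 × 29 + 29/100 × 18 + 11/50 × 79 + 23/50 × 97 = 0.87 + 5.22 + 17.38 + 44.62 = 68.09

Route A (21.6 hours)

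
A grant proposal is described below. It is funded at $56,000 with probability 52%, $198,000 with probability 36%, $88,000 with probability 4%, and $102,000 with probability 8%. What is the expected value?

EV = 0.52 × 56000 + 0.36 × 198000 + 0.04 × 88000 + 0.08 × 102000 = 29120 + 71280 + 3520 + 8160 = 112080

$112,080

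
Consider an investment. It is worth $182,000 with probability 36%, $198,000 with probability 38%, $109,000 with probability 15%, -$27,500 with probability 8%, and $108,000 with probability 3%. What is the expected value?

EV = 0.36 × 182000 + 0.38 × 198000 + 0.15 × 109000 + 0.08 × (-27500) + 0.03 × 108000 = 65520 + 75240 + 16350 − 2200 + 3240 = 158150

$158,150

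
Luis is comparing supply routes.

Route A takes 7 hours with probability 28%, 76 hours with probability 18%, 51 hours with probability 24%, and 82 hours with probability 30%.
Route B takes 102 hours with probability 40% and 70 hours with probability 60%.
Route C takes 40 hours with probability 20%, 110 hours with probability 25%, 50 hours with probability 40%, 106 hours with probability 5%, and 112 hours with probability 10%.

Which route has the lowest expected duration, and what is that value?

Route A = 0.28 × 7 + 0.18 × 76 + 0.24 × 51 + 0.3 × 82 = 1.96 + 13.68 + 12.24 + 24.6 = 52.48
Route B = 0.4 × 102 + 0.6 × 70 = 40.8 + 42 = 82.8
Route C = 0.2 × 40 + 0.25 × 110 + 0.4 × 50 + 0.05 × 106 + 0.1 × 112 = 8 + 27.5 + 20 + 5.3 + 11.2 = 72

Route A (52.48 hours)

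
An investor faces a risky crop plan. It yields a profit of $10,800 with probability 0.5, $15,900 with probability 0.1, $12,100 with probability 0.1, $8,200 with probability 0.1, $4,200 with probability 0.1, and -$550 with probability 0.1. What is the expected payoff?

$9,385

EV = 0.5 × 10800 + 0.1 × 15900 + 0.1 × 12100 + 0.1 × 8200 + 0.1 × 4200 + 0.1 × (-550) = 5400 + 1590 + 1210 + 820 + 420 − 55 = 9385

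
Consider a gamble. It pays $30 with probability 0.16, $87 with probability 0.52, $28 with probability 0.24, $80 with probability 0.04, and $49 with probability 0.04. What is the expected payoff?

EV = 0.16 × 30 + 0.52 × 87 + 0.24 × 28 + 0.04 × 80 + 0.04 × 49 = 4.8 + 45.24 + 6.72 + 3.2 + 1.96 = 61.92

$61.92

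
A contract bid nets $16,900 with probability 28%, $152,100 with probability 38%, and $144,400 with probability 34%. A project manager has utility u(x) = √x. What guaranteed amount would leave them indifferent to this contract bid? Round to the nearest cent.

$98,470.44

E[u] = 0.28·√16900 + 0.38·√152100 + 0.34·√144400 = 0.28·130 + 0.38·390 + 0.34·380 = 313.8
CE = (313.8)² = 98470.44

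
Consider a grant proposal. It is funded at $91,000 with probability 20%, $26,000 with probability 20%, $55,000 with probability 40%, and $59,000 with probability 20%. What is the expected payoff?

$57,200

EV = 0.2 × 91000 + 0.2 × 26000 + 0.4 × 55000 + 0.2 × 59000 = 18200 + 5200 + 22000 + 11800 = 57200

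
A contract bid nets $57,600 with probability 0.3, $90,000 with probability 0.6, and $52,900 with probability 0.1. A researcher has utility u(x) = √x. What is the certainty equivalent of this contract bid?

E[u] = 0.3·√57600 + 0.6·√90000 + 0.1·√52900 = 0.3·240 + 0.6·300 + 0.1·230 = 275
CE = (275)² = 75625

$75,625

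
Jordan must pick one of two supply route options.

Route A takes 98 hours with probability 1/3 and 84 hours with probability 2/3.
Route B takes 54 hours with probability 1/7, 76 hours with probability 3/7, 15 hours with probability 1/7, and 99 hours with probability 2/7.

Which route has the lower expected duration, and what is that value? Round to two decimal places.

Route A = 1/3 × 98 + 2/3 × 84 = 32.6667 + 56 = 88.6667
Route B = 1/7 × 54 + 3/7 × 76 + 1/7 × 15 + 2/7 × 99 = 7.7143 + 32.5714 + 2.1429 + 28.2857 = 70.7143

Route B (70.71 hours)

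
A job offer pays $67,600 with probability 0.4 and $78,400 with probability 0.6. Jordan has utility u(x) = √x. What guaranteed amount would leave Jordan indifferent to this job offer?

E[u] = 0.4·√67600 + 0.6·√78400 = 0.4·260 + 0.6·280 = 272
CE = (272)² = 73984

$73,984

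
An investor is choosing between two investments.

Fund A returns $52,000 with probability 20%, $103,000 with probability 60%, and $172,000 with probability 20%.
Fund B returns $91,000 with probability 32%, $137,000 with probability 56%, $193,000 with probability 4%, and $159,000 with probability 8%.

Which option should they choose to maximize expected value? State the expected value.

Fund B ($126,280)

Fund A = 0.2 × 52000 + 0.6 × 103000 + 0.2 × 172000 = 10400 + 61800 + 34400 = 106600
Fund B = 0.32 × 91000 + 0.56 × 137000 + 0.04 × 193000 + 0.08 × 159000 = 29120 + 76720 + 7720 + 12720 = 126280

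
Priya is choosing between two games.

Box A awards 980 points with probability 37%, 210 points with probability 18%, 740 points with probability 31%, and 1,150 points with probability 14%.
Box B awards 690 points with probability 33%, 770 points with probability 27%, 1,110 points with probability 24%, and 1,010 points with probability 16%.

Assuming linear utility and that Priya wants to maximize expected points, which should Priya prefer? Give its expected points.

Box B (863.6 points)

Box A = 0.37 × 980 + 0.18 × 210 + 0.31 × 740 + 0.14 × 1150 = 362.6 + 37.8 + 229.4 + 161 = 790.8
Box B = 0.33 × 690 + 0.27 × 770 + 0.24 × 1110 + 0.16 × 1010 = 227.7 + 207.9 + 266.4 + 161.6 = 863.6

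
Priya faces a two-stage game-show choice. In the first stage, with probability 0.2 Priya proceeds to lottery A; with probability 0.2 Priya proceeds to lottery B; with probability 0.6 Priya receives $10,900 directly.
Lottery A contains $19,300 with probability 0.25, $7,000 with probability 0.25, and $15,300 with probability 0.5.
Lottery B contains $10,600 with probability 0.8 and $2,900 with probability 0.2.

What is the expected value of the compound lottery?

$11,197

EV(A) = 0.25 × 19300 + 0.25 × 7000 + 0.5 × 15300 = 4825 + 1750 + 7650 = 14225
EV(B) = 0.8 × 10600 + 0.2 × 2900 = 8480 + 580 = 9060
Branch C: 10900 (certain)
Overall = 0.2 × 14225 + 0.2 × 9060 + 0.6 × 10900 = 2845 + 1812 + 6540 = 11197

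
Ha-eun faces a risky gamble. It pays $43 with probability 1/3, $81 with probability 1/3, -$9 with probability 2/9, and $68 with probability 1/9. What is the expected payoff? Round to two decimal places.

$46.89

EV = 1/3 × 43 + 1/3 × 81 + 2/9 × (-9) + 1/9 × 68 = 14.3333 + 27 − 2 + 7.5556 = 46.8889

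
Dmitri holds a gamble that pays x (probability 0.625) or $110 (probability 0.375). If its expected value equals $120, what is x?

x = $126

0.625·x + 0.375·110 = 120
0.625·x = 120 − 41.25 = 78.75
x = 78.75 / 0.625 = 126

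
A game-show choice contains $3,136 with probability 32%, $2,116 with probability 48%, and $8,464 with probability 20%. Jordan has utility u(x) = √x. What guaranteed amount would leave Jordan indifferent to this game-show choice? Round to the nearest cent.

$3,410.56

E[u] = 0.32·√3136 + 0.48·√2116 + 0.2·√8464 = 0.32·56 + 0.48·46 + 0.2·92 = 58.4
CE = (58.4)² = 3410.56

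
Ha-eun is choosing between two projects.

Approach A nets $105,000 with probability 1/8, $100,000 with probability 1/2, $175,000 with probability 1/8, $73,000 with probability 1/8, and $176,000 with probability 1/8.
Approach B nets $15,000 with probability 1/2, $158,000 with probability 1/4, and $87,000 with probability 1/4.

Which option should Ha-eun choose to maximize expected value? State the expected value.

Approach A = 1/8 × 105000 + 1/2 × 100000 + 1/8 × 175000 + 1/8 × 73000 + 1/8 × 176000 = 13125 + 50000 + 21875 + 9125 + 22000 = 116125
Approach B = 1/2 × 15000 + 1/4 × 158000 + 1/4 × 87000 = 7500 + 39500 + 21750 = 68750

Approach A ($116,125)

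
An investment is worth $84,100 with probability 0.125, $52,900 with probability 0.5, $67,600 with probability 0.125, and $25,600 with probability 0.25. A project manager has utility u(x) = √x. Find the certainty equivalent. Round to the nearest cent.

$50,064.06

E[u] = 0.125·√84100 + 0.5·√52900 + 0.125·√67600 + 0.25·√25600 = 0.125·290 + 0.5·230 + 0.125·260 + 0.25·160 = 223.75
CE = (223.75)² = 50064.0625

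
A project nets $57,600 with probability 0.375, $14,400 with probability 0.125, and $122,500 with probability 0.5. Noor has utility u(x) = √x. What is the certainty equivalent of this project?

E[u] = 0.375·√57600 + 0.125·√14400 + 0.5·√122500 = 0.375·240 + 0.125·120 + 0.5·350 = 280
CE = (280)² = 78400

$78,400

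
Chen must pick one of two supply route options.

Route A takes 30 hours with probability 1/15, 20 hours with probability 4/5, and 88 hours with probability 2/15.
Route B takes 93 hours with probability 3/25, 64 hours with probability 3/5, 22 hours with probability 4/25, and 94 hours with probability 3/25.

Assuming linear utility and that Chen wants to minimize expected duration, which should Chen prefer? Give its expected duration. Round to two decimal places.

Route A (29.73 hours)

Route A = 1/15 × 30 + 4/5 × 20 + 2/15 × 88 = 2 + 16 + 11.7333 = 29.7333
Route B = 3/25 × 93 + 3/5 × 64 + 4/25 × 22 + 3/25 × 94 = 11.16 + 38.4 + 3.52 + 11.28 = 64.36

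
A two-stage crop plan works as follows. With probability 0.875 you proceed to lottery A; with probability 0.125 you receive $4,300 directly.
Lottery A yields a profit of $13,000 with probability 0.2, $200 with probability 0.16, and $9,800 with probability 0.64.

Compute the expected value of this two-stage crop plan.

$8,328.50

EV(A) = 0.2 × 13000 + 0.16 × 200 + 0.64 × 9800 = 2600 + 32 + 6272 = 8904
Branch B: 4300 (certain)
Overall = 0.875 × 8904 + 0.125 × 4300 = 7791 + 537.5 = 8328.5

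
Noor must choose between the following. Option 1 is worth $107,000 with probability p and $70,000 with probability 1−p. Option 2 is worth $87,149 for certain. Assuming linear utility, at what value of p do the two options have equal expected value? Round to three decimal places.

p = 0.463

p·107000 + (1−p)·70000 = 87149
37000p + 70000 = 87149
p = (87149 − 70000) / 37000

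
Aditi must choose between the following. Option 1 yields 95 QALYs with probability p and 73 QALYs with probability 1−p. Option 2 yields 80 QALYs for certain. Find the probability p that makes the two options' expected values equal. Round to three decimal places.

p·95 + (1−p)·73 = 80
22p + 73 = 80
p = (80 − 73) / 22

p = 0.318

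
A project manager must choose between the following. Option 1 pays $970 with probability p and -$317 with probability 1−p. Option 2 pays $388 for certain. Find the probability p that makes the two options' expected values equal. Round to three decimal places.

p·970 + (1−p)·(-317) = 388
1287p − 317 = 388
p = (388 + 317) / 1287

p = 0.548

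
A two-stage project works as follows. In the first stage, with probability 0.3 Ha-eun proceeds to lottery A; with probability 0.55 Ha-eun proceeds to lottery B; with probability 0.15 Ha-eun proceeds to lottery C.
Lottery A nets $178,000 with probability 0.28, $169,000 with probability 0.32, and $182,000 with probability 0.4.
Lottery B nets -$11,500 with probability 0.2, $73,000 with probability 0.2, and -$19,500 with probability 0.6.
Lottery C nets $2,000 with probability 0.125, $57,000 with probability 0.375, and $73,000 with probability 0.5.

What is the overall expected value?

EV(A) = 0.28 × 178000 + 0.32 × 169000 + 0.4 × 182000 = 49840 + 54080 + 72800 = 176720
EV(B) = 0.2 × (-11500) + 0.2 × 73000 + 0.6 × (-19500) = -2300 + 14600 − 11700 = 600
EV(C) = 0.125 × 2000 + 0.375 × 57000 + 0.5 × 73000 = 250 + 21375 + 36500 = 58125
Overall = 0.3 × 176720 + 0.55 × 600 + 0.15 × 58125 = 53016 + 330 + 8718.75 = 62064.75

$62,064.75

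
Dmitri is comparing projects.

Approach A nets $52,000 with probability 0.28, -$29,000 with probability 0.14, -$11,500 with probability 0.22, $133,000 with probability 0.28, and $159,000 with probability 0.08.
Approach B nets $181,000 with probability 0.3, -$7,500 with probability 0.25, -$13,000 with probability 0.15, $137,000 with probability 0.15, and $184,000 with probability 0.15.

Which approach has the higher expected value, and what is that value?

Approach A = 0.28 × 52000 + 0.14 × (-29000) + 0.22 × (-11500) + 0.28 × 133000 + 0.08 × 159000 = 14560 − 4060 − 2530 + 37240 + 12720 = 57930
Approach B = 0.3 × 181000 + 0.25 × (-7500) + 0.15 × (-13000) + 0.15 × 137000 + 0.15 × 184000 = 54300 − 1875 − 1950 + 20550 + 27600 = 98625

Approach B ($98,625)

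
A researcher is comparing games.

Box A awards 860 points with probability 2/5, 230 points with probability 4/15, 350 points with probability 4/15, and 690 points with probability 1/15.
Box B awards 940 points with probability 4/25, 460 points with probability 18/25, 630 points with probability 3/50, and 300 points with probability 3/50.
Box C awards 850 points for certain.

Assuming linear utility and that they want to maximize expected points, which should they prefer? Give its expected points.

Box A = 2/5 × 860 + 4/15 × 230 + 4/15 × 350 + 1/15 × 690 = 344 + 61.3333 + 93.3333 + 46 = 544.6667
Box B = 4/25 × 940 + 18/25 × 460 + 3/50 × 630 + 3/50 × 300 = 150.4 + 331.2 + 37.8 + 18 = 537.4
Box C: 850 (certain)

Box C (850 points)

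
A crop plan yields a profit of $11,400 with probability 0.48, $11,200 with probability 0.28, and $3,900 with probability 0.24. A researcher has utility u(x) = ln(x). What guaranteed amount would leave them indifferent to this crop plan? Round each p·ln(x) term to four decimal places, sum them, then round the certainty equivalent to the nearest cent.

E[u] = 0.48·ln(11400) + 0.28·ln(11200) + 0.24·ln(3900) = 4.4839 + 2.6106 + 1.9845 = 9.0790
CE = e^9.0790 ≈ 8769.19

$8,769.19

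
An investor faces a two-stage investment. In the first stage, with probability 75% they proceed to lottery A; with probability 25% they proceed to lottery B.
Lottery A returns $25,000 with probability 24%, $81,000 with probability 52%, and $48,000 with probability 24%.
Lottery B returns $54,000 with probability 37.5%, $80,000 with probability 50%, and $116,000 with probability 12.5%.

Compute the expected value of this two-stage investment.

EV(A) = 0.24 × 25000 + 0.52 × 81000 + 0.24 × 48000 = 6000 + 42120 + 11520 = 59640
EV(B) = 0.375 × 54000 + 0.5 × 80000 + 0.125 × 116000 = 20250 + 40000 + 14500 = 74750
Overall = 0.75 × 59640 + 0.25 × 74750 = 44730 + 18687.5 = 63417.5

$63,417.50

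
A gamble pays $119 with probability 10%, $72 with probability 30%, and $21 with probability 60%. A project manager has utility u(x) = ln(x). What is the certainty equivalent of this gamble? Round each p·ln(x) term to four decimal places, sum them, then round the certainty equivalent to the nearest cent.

E[u] = 0.1·ln(119) + 0.3·ln(72) + 0.6·ln(21) = 0.4779 + 1.2830 + 1.8267 = 3.5876
CE = e^3.5876 ≈ 36.15

$36.15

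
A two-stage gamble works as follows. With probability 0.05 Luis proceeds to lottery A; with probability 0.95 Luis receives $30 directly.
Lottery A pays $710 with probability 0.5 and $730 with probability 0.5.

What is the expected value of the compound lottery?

$64.50

EV(A) = 0.5 × 710 + 0.5 × 730 = 355 + 365 = 720
Branch B: 30 (certain)
Overall = 0.05 × 720 + 0.95 × 30 = 36 + 28.5 = 64.5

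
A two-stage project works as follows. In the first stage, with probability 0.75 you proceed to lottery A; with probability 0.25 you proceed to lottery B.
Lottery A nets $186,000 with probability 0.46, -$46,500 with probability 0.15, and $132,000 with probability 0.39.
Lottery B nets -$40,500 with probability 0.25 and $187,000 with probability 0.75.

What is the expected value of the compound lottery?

EV(A) = 0.46 × 186000 + 0.15 × (-46500) + 0.39 × 132000 = 85560 − 6975 + 51480 = 130065
EV(B) = 0.25 × (-40500) + 0.75 × 187000 = -10125 + 140250 = 130125
Overall = 0.75 × 130065 + 0.25 × 130125 = 97548.75 + 32531.25 = 130080

$130,080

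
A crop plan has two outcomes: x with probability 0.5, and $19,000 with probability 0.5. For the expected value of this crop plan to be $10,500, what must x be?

x = $2,000

0.5·x + 0.5·19000 = 10500
0.5·x = 10500 − 9500 = 1000
x = 1000 / 0.5 = 2000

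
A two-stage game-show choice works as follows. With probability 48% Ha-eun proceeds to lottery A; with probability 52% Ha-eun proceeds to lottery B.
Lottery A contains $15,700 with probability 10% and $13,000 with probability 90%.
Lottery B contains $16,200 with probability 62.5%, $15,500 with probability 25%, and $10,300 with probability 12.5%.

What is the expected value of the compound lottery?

$14,319.10

EV(A) = 0.1 × 15700 + 0.9 × 13000 = 1570 + 11700 = 13270
EV(B) = 0.625 × 16200 + 0.25 × 15500 + 0.125 × 10300 = 10125 + 3875 + 1287.5 = 15287.5
Overall = 0.48 × 13270 + 0.52 × 15287.5 = 6369.6 + 7949.5 = 14319.1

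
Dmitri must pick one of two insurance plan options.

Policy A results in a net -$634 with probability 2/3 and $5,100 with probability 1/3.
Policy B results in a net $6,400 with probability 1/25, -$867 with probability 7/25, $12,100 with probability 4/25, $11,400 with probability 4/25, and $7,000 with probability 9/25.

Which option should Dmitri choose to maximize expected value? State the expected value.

Policy B ($6,293.24)

Policy A = 2/3 × (-634) + 1/3 × 5100 = -422.6667 + 1700 = 1277.3333
Policy B = 1/25 × 6400 + 7/25 × (-867) + 4/25 × 12100 + 4/25 × 11400 + 9/25 × 7000 = 256 − 242.76 + 1936 + 1824 + 2520 = 6293.24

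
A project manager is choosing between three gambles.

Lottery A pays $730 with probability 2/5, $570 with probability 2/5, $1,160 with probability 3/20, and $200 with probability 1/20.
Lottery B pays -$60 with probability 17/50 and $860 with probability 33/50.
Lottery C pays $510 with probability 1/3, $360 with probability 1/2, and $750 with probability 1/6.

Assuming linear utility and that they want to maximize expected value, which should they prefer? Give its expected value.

Lottery A ($704)

Lottery A = 2/5 × 730 + 2/5 × 570 + 3/20 × 1160 + 1/20 × 200 = 292 + 228 + 174 + 10 = 704
Lottery B = 17/50 × (-60) + 33/50 × 860 = -20.4 + 567.6 = 547.2
Lottery C = 1/3 × 510 + 1/2 × 360 + 1/6 × 750 = 170 + 180 + 125 = 475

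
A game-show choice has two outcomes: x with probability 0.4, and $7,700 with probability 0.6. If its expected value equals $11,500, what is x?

x = $17,200

0.4·x + 0.6·7700 = 11500
0.4·x = 11500 − 4620 = 6880
x = 6880 / 0.4 = 17200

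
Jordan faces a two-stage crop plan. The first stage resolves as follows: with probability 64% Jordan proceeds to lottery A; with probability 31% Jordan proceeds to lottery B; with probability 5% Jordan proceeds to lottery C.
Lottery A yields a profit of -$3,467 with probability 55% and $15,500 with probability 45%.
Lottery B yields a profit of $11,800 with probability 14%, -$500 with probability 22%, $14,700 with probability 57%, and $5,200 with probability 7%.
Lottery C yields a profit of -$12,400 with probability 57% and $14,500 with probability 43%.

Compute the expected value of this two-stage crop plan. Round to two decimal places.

$6,390.32

EV(A) = 0.55 × (-3467) + 0.45 × 15500 = -1906.85 + 6975 = 5068.15
EV(B) = 0.14 × 11800 + 0.22 × (-500) + 0.57 × 14700 + 0.07 × 5200 = 1652 − 110 + 8379 + 364 = 10285
EV(C) = 0.57 × (-12400) + 0.43 × 14500 = -7068 + 6235 = -833
Overall = 0.64 × 5068.15 + 0.31 × 10285 + 0.05 × (-833) = 3243.616 + 3188.35 − 41.65 = 6390.316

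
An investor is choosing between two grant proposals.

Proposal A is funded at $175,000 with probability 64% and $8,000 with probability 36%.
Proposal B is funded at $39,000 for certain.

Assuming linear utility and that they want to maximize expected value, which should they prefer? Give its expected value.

Proposal A = 0.64 × 175000 + 0.36 × 8000 = 112000 + 2880 = 114880
Proposal B: 39000 (certain)

Proposal A ($114,880)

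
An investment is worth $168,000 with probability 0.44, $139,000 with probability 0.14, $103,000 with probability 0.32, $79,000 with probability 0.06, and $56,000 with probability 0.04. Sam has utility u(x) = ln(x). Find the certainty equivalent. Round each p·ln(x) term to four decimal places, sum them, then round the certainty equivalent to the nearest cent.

E[u] = 0.44·ln(168000) + 0.14·ln(139000) + 0.32·ln(103000) + 0.06·ln(79000) + 0.04·ln(56000) = 5.2940 + 1.6579 + 3.6936 + 0.6766 + 0.4373 = 11.7594
CE = e^11.7594 ≈ 127950.66

$127,950.66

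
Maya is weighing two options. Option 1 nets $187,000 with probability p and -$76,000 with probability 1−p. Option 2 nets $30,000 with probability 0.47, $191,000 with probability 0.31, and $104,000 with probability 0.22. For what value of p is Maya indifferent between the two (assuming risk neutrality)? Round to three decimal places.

EV(Option 2) = 0.47 × 30000 + 0.31 × 191000 + 0.22 × 104000 = 14100 + 59210 + 22880 = 96190
p·187000 + (1−p)·(-76000) = 96190
263000p − 76000 = 96190
p = (96190 + 76000) / 263000

p = 0.655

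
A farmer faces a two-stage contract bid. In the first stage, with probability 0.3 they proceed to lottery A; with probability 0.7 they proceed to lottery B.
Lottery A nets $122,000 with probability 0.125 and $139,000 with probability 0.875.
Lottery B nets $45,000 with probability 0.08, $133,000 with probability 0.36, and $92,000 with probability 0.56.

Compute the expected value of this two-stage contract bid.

$113,162.50

EV(A) = 0.125 × 122000 + 0.875 × 139000 = 15250 + 121625 = 136875
EV(B) = 0.08 × 45000 + 0.36 × 133000 + 0.56 × 92000 = 3600 + 47880 + 51520 = 103000
Overall = 0.3 × 136875 + 0.7 × 103000 = 41062.5 + 72100 = 113162.5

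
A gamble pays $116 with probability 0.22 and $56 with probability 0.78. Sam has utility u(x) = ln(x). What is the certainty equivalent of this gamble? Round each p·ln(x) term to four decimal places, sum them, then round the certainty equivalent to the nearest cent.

$65.73

E[u] = 0.22·ln(116) + 0.78·ln(56) = 1.0458 + 3.1398 = 4.1856
CE = e^4.1856 ≈ 65.73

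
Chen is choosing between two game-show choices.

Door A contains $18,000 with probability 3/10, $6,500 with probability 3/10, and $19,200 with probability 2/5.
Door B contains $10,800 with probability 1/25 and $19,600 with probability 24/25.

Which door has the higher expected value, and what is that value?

Door B ($19,248)

Door A = 3/10 × 18000 + 3/10 × 6500 + 2/5 × 19200 = 5400 + 1950 + 7680 = 15030
Door B = 1/25 × 10800 + 24/25 × 19600 = 432 + 18816 = 19248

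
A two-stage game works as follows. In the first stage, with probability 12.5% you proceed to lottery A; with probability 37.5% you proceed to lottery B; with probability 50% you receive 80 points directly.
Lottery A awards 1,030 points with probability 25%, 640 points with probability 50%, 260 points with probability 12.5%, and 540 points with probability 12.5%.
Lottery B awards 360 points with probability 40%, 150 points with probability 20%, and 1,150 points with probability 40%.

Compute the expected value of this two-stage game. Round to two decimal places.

362.44 points

EV(A) = 0.25 × 1030 + 0.5 × 640 + 0.125 × 260 + 0.125 × 540 = 257.5 + 320 + 32.5 + 67.5 = 677.5
EV(B) = 0.4 × 360 + 0.2 × 150 + 0.4 × 1150 = 144 + 30 + 460 = 634
Branch C: 80 (certain)
Overall = 0.125 × 677.5 + 0.375 × 634 + 0.5 × 80 = 84.6875 + 237.75 + 40 = 362.4375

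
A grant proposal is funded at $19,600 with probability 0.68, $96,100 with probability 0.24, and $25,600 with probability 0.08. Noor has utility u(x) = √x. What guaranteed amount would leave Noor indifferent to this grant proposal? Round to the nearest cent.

$33,269.76

E[u] = 0.68·√19600 + 0.24·√96100 + 0.08·√25600 = 0.68·140 + 0.24·310 + 0.08·160 = 182.4
CE = (182.4)² = 33269.76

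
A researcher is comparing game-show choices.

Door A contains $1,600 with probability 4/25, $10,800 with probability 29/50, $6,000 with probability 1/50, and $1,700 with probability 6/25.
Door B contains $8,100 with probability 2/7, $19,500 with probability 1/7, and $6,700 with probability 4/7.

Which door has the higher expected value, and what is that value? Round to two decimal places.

Door A = 4/25 × 1600 + 29/50 × 10800 + 1/50 × 6000 + 6/25 × 1700 = 256 + 6264 + 120 + 408 = 7048
Door B = 2/7 × 8100 + 1/7 × 19500 + 4/7 × 6700 = 2314.2857 + 2785.7143 + 3828.5714 = 8928.5714

Door B ($8,928.57)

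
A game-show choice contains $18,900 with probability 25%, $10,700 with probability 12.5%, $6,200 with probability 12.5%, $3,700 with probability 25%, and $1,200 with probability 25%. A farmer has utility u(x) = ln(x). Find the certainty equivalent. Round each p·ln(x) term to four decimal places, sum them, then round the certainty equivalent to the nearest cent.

$5,112.28

E[u] = 0.25·ln(18900) + 0.125·ln(10700) + 0.125·ln(6200) + 0.25·ln(3700) + 0.25·ln(1200) = 2.4617 + 1.1597 + 1.0915 + 2.0540 + 1.7725 = 8.5394
CE = e^8.5394 ≈ 5112.28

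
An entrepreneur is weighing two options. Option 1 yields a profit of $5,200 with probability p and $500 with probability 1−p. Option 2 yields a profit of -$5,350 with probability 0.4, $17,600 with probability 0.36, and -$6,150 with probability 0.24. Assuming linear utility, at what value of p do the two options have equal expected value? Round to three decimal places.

p = 0.472

EV(Option 2) = 0.4 × (-5350) + 0.36 × 17600 + 0.24 × (-6150) = -2140 + 6336 − 1476 = 2720
p·5200 + (1−p)·500 = 2720
4700p + 500 = 2720
p = (2720 − 500) / 4700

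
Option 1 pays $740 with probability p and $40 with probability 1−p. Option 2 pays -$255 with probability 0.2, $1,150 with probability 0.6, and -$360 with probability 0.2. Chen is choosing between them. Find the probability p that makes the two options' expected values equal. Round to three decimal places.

EV(Option 2) = 0.2 × (-255) + 0.6 × 1150 + 0.2 × (-360) = -51 + 690 − 72 = 567
p·740 + (1−p)·40 = 567
700p + 40 = 567
p = (567 − 40) / 700

p = 0.753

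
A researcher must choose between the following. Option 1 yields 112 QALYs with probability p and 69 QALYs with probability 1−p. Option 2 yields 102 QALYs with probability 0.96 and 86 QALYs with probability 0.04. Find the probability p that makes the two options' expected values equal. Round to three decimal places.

EV(Option 2) = 0.96 × 102 + 0.04 × 86 = 97.92 + 3.44 = 101.36
p·112 + (1−p)·69 = 101.36
43p + 69 = 101.36
p = (101.36 − 69) / 43

p = 0.753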